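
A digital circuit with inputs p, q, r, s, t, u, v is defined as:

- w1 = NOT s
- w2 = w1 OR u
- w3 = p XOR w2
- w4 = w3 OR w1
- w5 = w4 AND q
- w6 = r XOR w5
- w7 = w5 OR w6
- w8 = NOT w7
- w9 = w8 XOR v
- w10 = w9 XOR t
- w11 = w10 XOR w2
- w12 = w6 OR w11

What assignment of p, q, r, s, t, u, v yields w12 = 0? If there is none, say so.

p=0, q=0, r=0, s=0, t=1, u=1, v=1

w12 = w6 OR w11 must be 0, so both w6 = 0 and w11 = 0.
w6 = r XOR w5 must be 0, so r and w5 are equal.
w11 = w10 XOR w2 must be 0, so w10 and w2 are equal.
Check with p=0, q=0, r=0, s=0, t=1, u=1, v=1:
w1 = NOT s = NOT 0 = 1
w2 = w1 OR u = 1 OR 1 = 1
w3 = p XOR w2 = 0 XOR 1 = 1
w4 = w3 OR w1 = 1 OR 1 = 1
w5 = w4 AND q = 1 AND 0 = 0
w6 = r XOR w5 = 0 XOR 0 = 0
w7 = w5 OR w6 = 0 OR 0 = 0
w8 = NOT w7 = NOT 0 = 1
w9 = w8 XOR v = 1 XOR 1 = 0
w10 = w9 XOR t = 0 XOR 1 = 1
w11 = w10 XOR w2 = 1 XOR 1 = 0
w12 = w6 OR w11 = 0 OR 0 = 0
So w12 = 0 as required.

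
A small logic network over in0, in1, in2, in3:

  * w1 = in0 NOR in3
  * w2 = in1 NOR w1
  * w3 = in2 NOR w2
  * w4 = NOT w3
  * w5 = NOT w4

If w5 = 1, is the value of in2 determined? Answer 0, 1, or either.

0

w5 = NOT w4 must be 1, so w4 = 0.
w4 = NOT w3 must be 0, so w3 = 1.
Every assignment with w5 = 1 has in2 = 0; there are 5 such assignment(s).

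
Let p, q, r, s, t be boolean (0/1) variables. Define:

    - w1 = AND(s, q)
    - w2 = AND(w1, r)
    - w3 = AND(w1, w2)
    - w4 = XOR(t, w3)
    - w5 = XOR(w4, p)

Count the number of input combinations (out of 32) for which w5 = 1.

16

w5 = XOR(w4, p) must be 1, so w4 and p differ.
Enumerating the 32 input combinations, 16 give w5 = 1 and 16 give w5 = 0.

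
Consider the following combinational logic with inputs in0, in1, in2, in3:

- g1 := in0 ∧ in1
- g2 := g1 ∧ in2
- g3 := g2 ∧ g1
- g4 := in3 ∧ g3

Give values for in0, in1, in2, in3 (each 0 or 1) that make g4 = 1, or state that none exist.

g4 = in3 ∧ g3 must be 1, so both in3 = 1 and g3 = 1.
Check with in0=1, in1=1, in2=1, in3=1:
g1 = in0 ∧ in1 = 1 ∧ 1 = 1
g2 = g1 ∧ in2 = 1 ∧ 1 = 1
g3 = g2 ∧ g1 = 1 ∧ 1 = 1
g4 = in3 ∧ g3 = 1 ∧ 1 = 1
So g4 = 1 as required.

in0=1, in1=1, in2=1, in3=1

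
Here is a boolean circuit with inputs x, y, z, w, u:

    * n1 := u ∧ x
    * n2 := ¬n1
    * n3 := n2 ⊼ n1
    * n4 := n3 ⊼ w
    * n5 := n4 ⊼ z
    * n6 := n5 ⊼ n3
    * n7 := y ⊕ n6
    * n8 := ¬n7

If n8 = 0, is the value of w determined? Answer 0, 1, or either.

Both values of w occur among assignments with n8 = 0:
  w=0: x=0, y=0, z=1, w=0, u=0
  w=1: x=0, y=1, z=0, w=1, u=0

either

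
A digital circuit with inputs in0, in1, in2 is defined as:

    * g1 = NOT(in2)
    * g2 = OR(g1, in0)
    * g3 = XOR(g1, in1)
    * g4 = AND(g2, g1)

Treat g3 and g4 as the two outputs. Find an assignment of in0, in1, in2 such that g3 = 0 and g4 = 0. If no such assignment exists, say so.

Check with in0=0, in1=0, in2=1:
g1 = NOT(in2) = NOT 1 = 0
g2 = OR(g1, in0) = OR(0, 0) = 0
g3 = XOR(g1, in1) = XOR(0, 0) = 0
g4 = AND(g2, g1) = AND(0, 0) = 0
So g3 = 0 and g4 = 0.

in0=0, in1=0, in2=1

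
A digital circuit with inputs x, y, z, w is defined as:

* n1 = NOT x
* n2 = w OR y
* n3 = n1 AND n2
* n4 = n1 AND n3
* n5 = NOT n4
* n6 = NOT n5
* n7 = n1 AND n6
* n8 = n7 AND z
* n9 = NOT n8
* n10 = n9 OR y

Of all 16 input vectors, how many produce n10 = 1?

15

n10 = n9 OR y must be 1, so at least one of n9, y is 1.
Enumerating the 16 input combinations, 15 give n10 = 1 and 1 give n10 = 0.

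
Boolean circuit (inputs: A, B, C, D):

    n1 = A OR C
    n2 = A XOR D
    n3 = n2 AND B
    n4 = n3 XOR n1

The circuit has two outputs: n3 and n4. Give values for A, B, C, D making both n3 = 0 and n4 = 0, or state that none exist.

A=0, B=1, C=0, D=0

Check with A=0, B=1, C=0, D=0:
n1 = A OR C = 0 OR 0 = 0
n2 = A XOR D = 0 XOR 0 = 0
n3 = n2 AND B = 0 AND 1 = 0
n4 = n3 XOR n1 = 0 XOR 0 = 0
So n3 = 0 and n4 = 0.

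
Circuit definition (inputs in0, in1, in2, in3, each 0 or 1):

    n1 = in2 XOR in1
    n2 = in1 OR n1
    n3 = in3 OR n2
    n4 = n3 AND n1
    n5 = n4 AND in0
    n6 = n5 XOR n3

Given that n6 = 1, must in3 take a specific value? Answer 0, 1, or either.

Both values of in3 occur among assignments with n6 = 1:
  in3=0: in0=0, in1=0, in2=1, in3=0
  in3=1: in0=0, in1=0, in2=0, in3=1

either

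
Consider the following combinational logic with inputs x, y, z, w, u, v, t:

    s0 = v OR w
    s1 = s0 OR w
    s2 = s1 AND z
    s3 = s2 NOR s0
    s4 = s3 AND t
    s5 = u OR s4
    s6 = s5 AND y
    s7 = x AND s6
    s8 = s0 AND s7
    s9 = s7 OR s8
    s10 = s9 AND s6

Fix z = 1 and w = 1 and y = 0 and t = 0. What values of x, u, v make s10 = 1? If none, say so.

With z = 1 and w = 1 and y = 0 and t = 0 fixed, none of the 8 settings of x, u, v give s10 = 1.
For example, with x=1, u=1, v=1:
s0 = v OR w = 1 OR 1 = 1
s1 = s0 OR w = 1 OR 1 = 1
s2 = s1 AND z = 1 AND 1 = 1
s3 = s2 NOR s0 = 1 NOR 1 = 0
s4 = s3 AND t = 0 AND 0 = 0
s5 = u OR s4 = 1 OR 0 = 1
s6 = s5 AND y = 1 AND 0 = 0
s7 = x AND s6 = 1 AND 0 = 0
s8 = s0 AND s7 = 1 AND 0 = 0
s9 = s7 OR s8 = 0 OR 0 = 0
s10 = s9 AND s6 = 0 AND 0 = 0
giving s10 = 0 ≠ 1.

no solution exists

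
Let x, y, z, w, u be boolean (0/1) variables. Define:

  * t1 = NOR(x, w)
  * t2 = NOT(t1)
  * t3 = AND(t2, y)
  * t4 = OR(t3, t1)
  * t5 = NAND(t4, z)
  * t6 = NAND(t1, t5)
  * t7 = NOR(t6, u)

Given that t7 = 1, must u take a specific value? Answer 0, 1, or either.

t7 = NOR(t6, u) must be 1, so both t6 = 0 and u = 0.
t6 = NAND(t1, t5) must be 0, so both t1 = 1 and t5 = 1.
t1 = NOR(x, w) must be 1, so both x = 0 and w = 0.
Every assignment with t7 = 1 has u = 0; there are 2 such assignment(s).
  x=0, y=0, z=0, w=0, u=0
  x=0, y=1, z=0, w=0, u=0

0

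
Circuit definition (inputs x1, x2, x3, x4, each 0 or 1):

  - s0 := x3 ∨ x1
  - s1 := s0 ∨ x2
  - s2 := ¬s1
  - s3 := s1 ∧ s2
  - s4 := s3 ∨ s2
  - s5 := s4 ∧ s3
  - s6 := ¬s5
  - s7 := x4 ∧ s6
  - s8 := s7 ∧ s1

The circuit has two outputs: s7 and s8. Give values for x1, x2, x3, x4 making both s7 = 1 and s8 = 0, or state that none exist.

x1=0, x2=0, x3=0, x4=1

Check with x1=0, x2=0, x3=0, x4=1:
s0 = x3 ∨ x1 = 0 ∨ 0 = 0
s1 = s0 ∨ x2 = 0 ∨ 0 = 0
s2 = ¬s1 = ¬0 = 1
s3 = s1 ∧ s2 = 0 ∧ 1 = 0
s4 = s3 ∨ s2 = 0 ∨ 1 = 1
s5 = s4 ∧ s3 = 1 ∧ 0 = 0
s6 = ¬s5 = ¬0 = 1
s7 = x4 ∧ s6 = 1 ∧ 1 = 1
s8 = s7 ∧ s1 = 1 ∧ 0 = 0
So s7 = 1 and s8 = 0.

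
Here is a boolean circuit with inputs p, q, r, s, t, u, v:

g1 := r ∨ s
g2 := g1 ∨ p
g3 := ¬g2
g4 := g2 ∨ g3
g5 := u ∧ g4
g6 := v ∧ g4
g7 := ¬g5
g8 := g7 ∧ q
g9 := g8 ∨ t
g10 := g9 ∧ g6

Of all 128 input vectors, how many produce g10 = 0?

g10 = g9 ∧ g6 must be 0, so at least one of g9, g6 is 0.
Enumerating the 128 input combinations, 88 give g10 = 0 and 40 give g10 = 1.

88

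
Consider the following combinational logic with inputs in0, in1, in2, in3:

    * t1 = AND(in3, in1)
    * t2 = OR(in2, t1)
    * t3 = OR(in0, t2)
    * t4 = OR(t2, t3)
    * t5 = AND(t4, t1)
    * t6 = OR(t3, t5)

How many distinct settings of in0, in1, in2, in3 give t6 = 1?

t6 = OR(t3, t5) must be 1, so at least one of t3, t5 is 1.
Enumerating the 16 input combinations, 13 give t6 = 1 and 3 give t6 = 0.

13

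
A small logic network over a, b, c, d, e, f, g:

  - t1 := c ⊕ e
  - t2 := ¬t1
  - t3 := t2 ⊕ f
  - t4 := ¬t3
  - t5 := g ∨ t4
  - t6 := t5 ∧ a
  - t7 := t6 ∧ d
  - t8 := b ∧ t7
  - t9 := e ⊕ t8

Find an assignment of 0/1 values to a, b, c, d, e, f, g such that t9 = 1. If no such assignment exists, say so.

a=0 b=0 c=1 d=0 e=1 f=0 g=0

Check with a=0 b=0 c=1 d=0 e=1 f=0 g=0:
t1 = c ⊕ e = 1 ⊕ 1 = 0
t2 = ¬t1 = ¬0 = 1
t3 = t2 ⊕ f = 1 ⊕ 0 = 1
t4 = ¬t3 = ¬1 = 0
t5 = g ∨ t4 = 0 ∨ 0 = 0
t6 = t5 ∧ a = 0 ∧ 0 = 0
t7 = t6 ∧ d = 0 ∧ 0 = 0
t8 = b ∧ t7 = 0 ∧ 0 = 0
t9 = e ⊕ t8 = 1 ⊕ 0 = 1
So t9 = 1 as required.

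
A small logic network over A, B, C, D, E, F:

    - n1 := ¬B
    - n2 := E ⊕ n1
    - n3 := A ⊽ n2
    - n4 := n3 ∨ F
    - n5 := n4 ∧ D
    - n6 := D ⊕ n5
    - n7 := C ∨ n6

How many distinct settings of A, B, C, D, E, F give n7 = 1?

n7 = C ∨ n6 must be 1, so at least one of C, n6 is 1.
Enumerating the 64 input combinations, 38 give n7 = 1 and 26 give n7 = 0.

38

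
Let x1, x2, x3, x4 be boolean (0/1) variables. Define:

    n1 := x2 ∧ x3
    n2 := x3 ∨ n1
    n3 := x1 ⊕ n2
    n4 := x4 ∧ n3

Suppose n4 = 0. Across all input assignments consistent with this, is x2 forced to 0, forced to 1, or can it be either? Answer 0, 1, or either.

Both values of x2 occur among assignments with n4 = 0:
  x2=0: x1=0, x2=0, x3=0, x4=0
  x2=1: x1=0, x2=1, x3=0, x4=0

either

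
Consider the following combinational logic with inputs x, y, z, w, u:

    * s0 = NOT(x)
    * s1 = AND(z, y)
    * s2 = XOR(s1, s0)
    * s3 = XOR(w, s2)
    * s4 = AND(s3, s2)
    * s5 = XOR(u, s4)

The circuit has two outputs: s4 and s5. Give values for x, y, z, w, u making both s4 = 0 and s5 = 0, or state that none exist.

Check with x=1 y=0 z=0 w=0 u=0:
s0 = NOT(x) = NOT 1 = 0
s1 = AND(z, y) = AND(0, 0) = 0
s2 = XOR(s1, s0) = XOR(0, 0) = 0
s3 = XOR(w, s2) = XOR(0, 0) = 0
s4 = AND(s3, s2) = AND(0, 0) = 0
s5 = XOR(u, s4) = XOR(0, 0) = 0
So s4 = 0 and s5 = 0.

x=1 y=0 z=0 w=0 u=0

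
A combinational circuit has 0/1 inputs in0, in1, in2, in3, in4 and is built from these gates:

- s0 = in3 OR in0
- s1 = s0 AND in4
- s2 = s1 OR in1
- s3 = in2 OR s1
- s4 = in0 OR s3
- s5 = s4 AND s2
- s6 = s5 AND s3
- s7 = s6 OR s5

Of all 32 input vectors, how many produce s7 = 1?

19

s7 = s6 OR s5 must be 1, so at least one of s6, s5 is 1.
Enumerating the 32 input combinations, 19 give s7 = 1 and 13 give s7 = 0.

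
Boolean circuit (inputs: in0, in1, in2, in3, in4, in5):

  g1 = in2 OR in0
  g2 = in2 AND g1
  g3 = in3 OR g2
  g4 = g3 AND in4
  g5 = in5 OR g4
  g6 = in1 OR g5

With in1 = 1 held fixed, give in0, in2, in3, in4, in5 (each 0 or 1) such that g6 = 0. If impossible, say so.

no solution exists

With in1 = 1 fixed, none of the 32 settings of in0, in2, in3, in4, in5 give g6 = 0.
For example, with in0=0, in2=0, in3=1, in4=0, in5=0:
g1 = in2 OR in0 = 0 OR 0 = 0
g2 = in2 AND g1 = 0 AND 0 = 0
g3 = in3 OR g2 = 1 OR 0 = 1
g4 = g3 AND in4 = 1 AND 0 = 0
g5 = in5 OR g4 = 0 OR 0 = 0
g6 = in1 OR g5 = 1 OR 0 = 1
giving g6 = 1 ≠ 0.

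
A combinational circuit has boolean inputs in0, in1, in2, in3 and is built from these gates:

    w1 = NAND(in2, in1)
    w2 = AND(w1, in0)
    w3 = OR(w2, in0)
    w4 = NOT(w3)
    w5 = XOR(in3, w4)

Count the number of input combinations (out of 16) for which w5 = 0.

8

w5 = XOR(in3, w4) must be 0, so in3 and w4 are equal.
Enumerating the 16 input combinations, 8 give w5 = 0 and 8 give w5 = 1.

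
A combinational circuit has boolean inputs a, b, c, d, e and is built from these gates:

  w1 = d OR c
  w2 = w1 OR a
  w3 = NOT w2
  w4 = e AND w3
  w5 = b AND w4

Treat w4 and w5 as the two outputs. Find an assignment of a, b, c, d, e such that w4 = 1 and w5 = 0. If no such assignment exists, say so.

a=0 b=0 c=0 d=0 e=1

Check with a=0 b=0 c=0 d=0 e=1:
w1 = d OR c = 0 OR 0 = 0
w2 = w1 OR a = 0 OR 0 = 0
w3 = NOT w2 = NOT 0 = 1
w4 = e AND w3 = 1 AND 1 = 1
w5 = b AND w4 = 0 AND 1 = 0
So w4 = 1 and w5 = 0.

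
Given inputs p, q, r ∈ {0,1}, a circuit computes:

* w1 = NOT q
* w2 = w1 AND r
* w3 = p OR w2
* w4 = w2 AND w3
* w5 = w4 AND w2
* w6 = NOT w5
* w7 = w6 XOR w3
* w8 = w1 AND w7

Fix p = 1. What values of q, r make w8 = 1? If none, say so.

q=0, r=1

Check with p = 1 and q=0, r=1:
w1 = NOT q = NOT 0 = 1
w2 = w1 AND r = 1 AND 1 = 1
w3 = p OR w2 = 1 OR 1 = 1
w4 = w2 AND w3 = 1 AND 1 = 1
w5 = w4 AND w2 = 1 AND 1 = 1
w6 = NOT w5 = NOT 1 = 0
w7 = w6 XOR w3 = 0 XOR 1 = 1
w8 = w1 AND w7 = 1 AND 1 = 1
So w8 = 1.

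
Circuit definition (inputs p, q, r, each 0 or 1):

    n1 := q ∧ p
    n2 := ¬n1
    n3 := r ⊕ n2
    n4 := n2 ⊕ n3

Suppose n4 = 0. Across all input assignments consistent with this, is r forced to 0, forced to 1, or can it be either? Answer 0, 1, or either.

0

n4 = n2 ⊕ n3 must be 0, so n2 and n3 are equal.
Every assignment with n4 = 0 has r = 0; there are 4 such assignment(s).
  p=0, q=0, r=0
  p=0, q=1, r=0
  p=1, q=0, r=0
  p=1, q=1, r=0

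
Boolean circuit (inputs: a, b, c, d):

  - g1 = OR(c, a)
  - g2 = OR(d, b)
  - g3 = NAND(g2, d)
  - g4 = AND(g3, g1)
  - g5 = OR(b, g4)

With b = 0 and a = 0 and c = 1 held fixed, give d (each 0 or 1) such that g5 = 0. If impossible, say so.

Check with b = 0 and a = 0 and c = 1 and d=1:
g1 = OR(c, a) = OR(1, 0) = 1
g2 = OR(d, b) = OR(1, 0) = 1
g3 = NAND(g2, d) = NAND(1, 1) = 0
g4 = AND(g3, g1) = AND(0, 1) = 0
g5 = OR(b, g4) = OR(0, 0) = 0
So g5 = 0.

d=1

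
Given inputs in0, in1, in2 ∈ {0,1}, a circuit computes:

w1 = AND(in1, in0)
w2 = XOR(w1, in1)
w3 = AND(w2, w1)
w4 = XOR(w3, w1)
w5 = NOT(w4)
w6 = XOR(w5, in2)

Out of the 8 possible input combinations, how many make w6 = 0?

w6 = XOR(w5, in2) must be 0, so w5 and in2 are equal.
Satisfying assignments:
  in0=0, in1=0, in2=1
  in0=0, in1=1, in2=1
  in0=1, in1=0, in2=1
  in0=1, in1=1, in2=0

4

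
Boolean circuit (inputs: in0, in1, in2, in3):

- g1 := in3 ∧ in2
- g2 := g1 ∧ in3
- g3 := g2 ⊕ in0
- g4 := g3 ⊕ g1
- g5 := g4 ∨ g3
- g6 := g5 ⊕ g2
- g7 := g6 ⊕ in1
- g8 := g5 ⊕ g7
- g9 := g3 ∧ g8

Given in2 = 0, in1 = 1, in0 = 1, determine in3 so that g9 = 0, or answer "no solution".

no solution exists

With in2 = 0, in1 = 1, in0 = 1 fixed, none of the 2 settings of in3 give g9 = 0.
For example, with in3=0:
g1 = in3 ∧ in2 = 0 ∧ 0 = 0
g2 = g1 ∧ in3 = 0 ∧ 0 = 0
g3 = g2 ⊕ in0 = 0 ⊕ 1 = 1
g4 = g3 ⊕ g1 = 1 ⊕ 0 = 1
g5 = g4 ∨ g3 = 1 ∨ 1 = 1
g6 = g5 ⊕ g2 = 1 ⊕ 0 = 1
g7 = g6 ⊕ in1 = 1 ⊕ 1 = 0
g8 = g5 ⊕ g7 = 1 ⊕ 0 = 1
g9 = g3 ∧ g8 = 1 ∧ 1 = 1
giving g9 = 1 ≠ 0.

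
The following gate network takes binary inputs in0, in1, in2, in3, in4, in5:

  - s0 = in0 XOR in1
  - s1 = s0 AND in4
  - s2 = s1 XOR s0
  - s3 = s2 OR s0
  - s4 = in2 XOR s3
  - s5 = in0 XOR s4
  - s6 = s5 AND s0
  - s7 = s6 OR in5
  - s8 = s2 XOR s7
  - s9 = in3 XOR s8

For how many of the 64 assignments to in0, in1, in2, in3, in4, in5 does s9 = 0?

32

s9 = in3 XOR s8 must be 0, so in3 and s8 are equal.
Enumerating the 64 input combinations, 32 give s9 = 0 and 32 give s9 = 1.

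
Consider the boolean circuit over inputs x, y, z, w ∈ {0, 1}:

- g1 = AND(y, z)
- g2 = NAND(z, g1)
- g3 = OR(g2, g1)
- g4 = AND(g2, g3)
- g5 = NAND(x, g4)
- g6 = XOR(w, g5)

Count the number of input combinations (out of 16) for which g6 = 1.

g6 = XOR(w, g5) must be 1, so w and g5 differ.
Enumerating the 16 input combinations, 8 give g6 = 1 and 8 give g6 = 0.

8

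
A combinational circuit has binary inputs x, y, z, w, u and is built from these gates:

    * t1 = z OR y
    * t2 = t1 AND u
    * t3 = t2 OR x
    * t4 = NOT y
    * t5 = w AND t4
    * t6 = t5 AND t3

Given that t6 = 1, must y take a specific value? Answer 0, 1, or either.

t6 = t5 AND t3 must be 1, so both t5 = 1 and t3 = 1.
Every assignment with t6 = 1 has y = 0; there are 5 such assignment(s).

0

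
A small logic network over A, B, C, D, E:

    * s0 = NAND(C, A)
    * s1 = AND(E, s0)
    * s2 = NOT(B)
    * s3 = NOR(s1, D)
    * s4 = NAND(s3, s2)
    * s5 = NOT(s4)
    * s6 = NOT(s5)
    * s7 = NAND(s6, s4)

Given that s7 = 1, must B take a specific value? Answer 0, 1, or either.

0

s7 = NAND(s6, s4) must be 1, so at least one of s6, s4 is 0.
Every assignment with s7 = 1 has B = 0; there are 5 such assignment(s).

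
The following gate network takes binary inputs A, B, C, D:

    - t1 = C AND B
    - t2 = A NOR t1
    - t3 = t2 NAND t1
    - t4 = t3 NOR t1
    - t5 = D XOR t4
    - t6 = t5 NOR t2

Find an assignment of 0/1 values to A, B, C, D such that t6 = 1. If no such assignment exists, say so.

A=1 B=0 C=0 D=0

t6 = t5 NOR t2 must be 1, so both t5 = 0 and t2 = 0.
Check with A=1 B=0 C=0 D=0:
t1 = C AND B = 0 AND 0 = 0
t2 = A NOR t1 = 1 NOR 0 = 0
t3 = t2 NAND t1 = 0 NAND 0 = 1
t4 = t3 NOR t1 = 1 NOR 0 = 0
t5 = D XOR t4 = 0 XOR 0 = 0
t6 = t5 NOR t2 = 0 NOR 0 = 1
So t6 = 1 as required.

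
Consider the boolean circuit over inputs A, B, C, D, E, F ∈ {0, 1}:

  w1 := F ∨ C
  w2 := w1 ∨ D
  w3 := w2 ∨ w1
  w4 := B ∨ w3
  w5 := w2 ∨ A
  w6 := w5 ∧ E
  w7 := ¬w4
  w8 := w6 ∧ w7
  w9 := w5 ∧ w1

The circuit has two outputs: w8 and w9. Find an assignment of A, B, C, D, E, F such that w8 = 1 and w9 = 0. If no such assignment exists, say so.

A=1, B=0, C=0, D=0, E=1, F=0

Check with A=1, B=0, C=0, D=0, E=1, F=0:
w1 = F ∨ C = 0 ∨ 0 = 0
w2 = w1 ∨ D = 0 ∨ 0 = 0
w3 = w2 ∨ w1 = 0 ∨ 0 = 0
w4 = B ∨ w3 = 0 ∨ 0 = 0
w5 = w2 ∨ A = 0 ∨ 1 = 1
w6 = w5 ∧ E = 1 ∧ 1 = 1
w7 = ¬w4 = ¬0 = 1
w8 = w6 ∧ w7 = 1 ∧ 1 = 1
w9 = w5 ∧ w1 = 1 ∧ 0 = 0
So w8 = 1 and w9 = 0.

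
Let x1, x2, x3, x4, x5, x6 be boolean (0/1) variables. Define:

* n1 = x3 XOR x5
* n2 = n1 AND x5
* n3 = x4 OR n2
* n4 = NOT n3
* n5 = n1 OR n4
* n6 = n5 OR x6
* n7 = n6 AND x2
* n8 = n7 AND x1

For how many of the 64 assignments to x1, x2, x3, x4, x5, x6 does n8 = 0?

50

n8 = n7 AND x1 must be 0, so at least one of n7, x1 is 0.
Enumerating the 64 input combinations, 50 give n8 = 0 and 14 give n8 = 1.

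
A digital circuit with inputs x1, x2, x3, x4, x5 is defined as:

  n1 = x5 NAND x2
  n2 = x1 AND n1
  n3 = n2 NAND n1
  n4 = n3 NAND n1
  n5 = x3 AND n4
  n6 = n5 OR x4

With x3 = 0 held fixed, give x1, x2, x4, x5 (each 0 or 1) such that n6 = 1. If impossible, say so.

x1=1, x2=1, x4=1, x5=0

Check with x3 = 0 and x1=1, x2=1, x4=1, x5=0:
n1 = x5 NAND x2 = 0 NAND 1 = 1
n2 = x1 AND n1 = 1 AND 1 = 1
n3 = n2 NAND n1 = 1 NAND 1 = 0
n4 = n3 NAND n1 = 0 NAND 1 = 1
n5 = x3 AND n4 = 0 AND 1 = 0
n6 = n5 OR x4 = 0 OR 1 = 1
So n6 = 1.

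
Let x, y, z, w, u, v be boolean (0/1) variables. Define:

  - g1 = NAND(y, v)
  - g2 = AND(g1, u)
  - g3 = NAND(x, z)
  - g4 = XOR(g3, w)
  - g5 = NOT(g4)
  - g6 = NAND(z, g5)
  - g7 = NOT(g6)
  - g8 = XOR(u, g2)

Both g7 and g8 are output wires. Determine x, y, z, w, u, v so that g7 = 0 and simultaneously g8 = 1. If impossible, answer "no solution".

x=1 y=1 z=1 w=1 u=1 v=1

Check with x=1 y=1 z=1 w=1 u=1 v=1:
g1 = NAND(y, v) = NAND(1, 1) = 0
g2 = AND(g1, u) = AND(0, 1) = 0
g3 = NAND(x, z) = NAND(1, 1) = 0
g4 = XOR(g3, w) = XOR(0, 1) = 1
g5 = NOT(g4) = NOT 1 = 0
g6 = NAND(z, g5) = NAND(1, 0) = 1
g7 = NOT(g6) = NOT 1 = 0
g8 = XOR(u, g2) = XOR(1, 0) = 1
So g7 = 0 and g8 = 1.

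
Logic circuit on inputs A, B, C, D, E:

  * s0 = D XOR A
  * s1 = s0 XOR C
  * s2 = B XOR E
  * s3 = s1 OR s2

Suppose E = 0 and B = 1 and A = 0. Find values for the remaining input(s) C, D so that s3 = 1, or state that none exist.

C=0 D=0

Check with E = 0 and B = 1 and A = 0 and C=0, D=0:
s0 = D XOR A = 0 XOR 0 = 0
s1 = s0 XOR C = 0 XOR 0 = 0
s2 = B XOR E = 1 XOR 0 = 1
s3 = s1 OR s2 = 0 OR 1 = 1
So s3 = 1.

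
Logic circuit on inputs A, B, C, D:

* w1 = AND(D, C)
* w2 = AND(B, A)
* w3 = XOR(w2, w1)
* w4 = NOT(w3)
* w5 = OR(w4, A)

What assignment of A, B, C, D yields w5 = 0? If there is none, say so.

A=0 B=1 C=1 D=1

w5 = OR(w4, A) must be 0, so both w4 = 0 and A = 0.
w4 = NOT(w3) must be 0, so w3 = 1.
Check with A=0 B=1 C=1 D=1:
w1 = AND(D, C) = AND(1, 1) = 1
w2 = AND(B, A) = AND(1, 0) = 0
w3 = XOR(w2, w1) = XOR(0, 1) = 1
w4 = NOT(w3) = NOT 1 = 0
w5 = OR(w4, A) = OR(0, 0) = 0
So w5 = 0 as required.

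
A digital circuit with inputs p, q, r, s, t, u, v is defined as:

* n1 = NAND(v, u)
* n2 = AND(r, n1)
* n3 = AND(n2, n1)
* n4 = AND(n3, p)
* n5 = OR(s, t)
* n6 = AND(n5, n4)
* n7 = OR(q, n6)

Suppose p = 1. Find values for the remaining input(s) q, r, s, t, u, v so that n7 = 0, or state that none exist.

Check with p = 1 and q=0, r=0, s=1, t=1, u=1, v=1:
n1 = NAND(v, u) = NAND(1, 1) = 0
n2 = AND(r, n1) = AND(0, 0) = 0
n3 = AND(n2, n1) = AND(0, 0) = 0
n4 = AND(n3, p) = AND(0, 1) = 0
n5 = OR(s, t) = OR(1, 1) = 1
n6 = AND(n5, n4) = AND(1, 0) = 0
n7 = OR(q, n6) = OR(0, 0) = 0
So n7 = 0.

q=0 r=0 s=1 t=1 u=1 v=1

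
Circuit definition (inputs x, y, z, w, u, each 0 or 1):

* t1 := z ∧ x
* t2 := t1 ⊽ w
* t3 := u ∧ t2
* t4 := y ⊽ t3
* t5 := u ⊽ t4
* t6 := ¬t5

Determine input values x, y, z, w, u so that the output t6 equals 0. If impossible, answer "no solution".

Check with x=1, y=1, z=0, w=1, u=0:
t1 = z ∧ x = 0 ∧ 1 = 0
t2 = t1 ⊽ w = 0 ⊽ 1 = 0
t3 = u ∧ t2 = 0 ∧ 0 = 0
t4 = y ⊽ t3 = 1 ⊽ 0 = 0
t5 = u ⊽ t4 = 0 ⊽ 0 = 1
t6 = ¬t5 = ¬1 = 0
So t6 = 0 as required.

x=1, y=1, z=0, w=1, u=0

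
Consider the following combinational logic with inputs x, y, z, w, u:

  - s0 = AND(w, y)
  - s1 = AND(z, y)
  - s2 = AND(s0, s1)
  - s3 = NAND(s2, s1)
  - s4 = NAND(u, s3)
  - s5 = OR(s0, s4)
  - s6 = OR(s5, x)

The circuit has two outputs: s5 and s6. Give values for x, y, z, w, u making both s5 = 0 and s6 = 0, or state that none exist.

Check with x=0 y=0 z=0 w=1 u=1:
s0 = AND(w, y) = AND(1, 0) = 0
s1 = AND(z, y) = AND(0, 0) = 0
s2 = AND(s0, s1) = AND(0, 0) = 0
s3 = NAND(s2, s1) = NAND(0, 0) = 1
s4 = NAND(u, s3) = NAND(1, 1) = 0
s5 = OR(s0, s4) = OR(0, 0) = 0
s6 = OR(s5, x) = OR(0, 0) = 0
So s5 = 0 and s6 = 0.

x=0 y=0 z=0 w=1 u=1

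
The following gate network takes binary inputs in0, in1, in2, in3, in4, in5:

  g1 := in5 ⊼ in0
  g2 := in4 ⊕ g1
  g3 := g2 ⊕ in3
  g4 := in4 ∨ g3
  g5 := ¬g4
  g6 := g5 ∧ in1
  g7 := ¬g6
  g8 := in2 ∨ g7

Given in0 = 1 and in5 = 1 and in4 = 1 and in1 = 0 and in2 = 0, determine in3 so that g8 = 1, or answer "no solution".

in3=0

Check with in0 = 1 and in5 = 1 and in4 = 1 and in1 = 0 and in2 = 0 and in3=0:
g1 = in5 ⊼ in0 = 1 ⊼ 1 = 0
g2 = in4 ⊕ g1 = 1 ⊕ 0 = 1
g3 = g2 ⊕ in3 = 1 ⊕ 0 = 1
g4 = in4 ∨ g3 = 1 ∨ 1 = 1
g5 = ¬g4 = ¬1 = 0
g6 = g5 ∧ in1 = 0 ∧ 0 = 0
g7 = ¬g6 = ¬0 = 1
g8 = in2 ∨ g7 = 0 ∨ 1 = 1
So g8 = 1.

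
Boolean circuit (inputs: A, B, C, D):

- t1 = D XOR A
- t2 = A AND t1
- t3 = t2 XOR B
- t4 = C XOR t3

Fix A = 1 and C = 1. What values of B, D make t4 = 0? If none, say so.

B=1 D=1

t4 = C XOR t3 must be 0, so C and t3 are equal.
Check with A = 1 and C = 1 and B=1, D=1:
t1 = D XOR A = 1 XOR 1 = 0
t2 = A AND t1 = 1 AND 0 = 0
t3 = t2 XOR B = 0 XOR 1 = 1
t4 = C XOR t3 = 1 XOR 1 = 0
So t4 = 0.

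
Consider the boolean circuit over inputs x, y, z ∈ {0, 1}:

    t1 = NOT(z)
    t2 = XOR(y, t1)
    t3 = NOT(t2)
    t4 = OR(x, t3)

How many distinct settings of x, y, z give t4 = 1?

6

t4 = OR(x, t3) must be 1, so at least one of x, t3 is 1.
Satisfying assignments:
  x=0, y=0, z=1
  x=0, y=1, z=0
  x=1, y=0, z=0
  x=1, y=0, z=1
  x=1, y=1, z=0
  x=1, y=1, z=1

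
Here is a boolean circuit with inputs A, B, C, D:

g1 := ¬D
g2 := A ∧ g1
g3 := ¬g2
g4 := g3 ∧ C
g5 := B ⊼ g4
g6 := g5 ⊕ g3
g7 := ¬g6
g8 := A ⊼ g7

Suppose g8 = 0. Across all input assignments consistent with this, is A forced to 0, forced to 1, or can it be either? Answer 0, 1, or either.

g8 = A ⊼ g7 must be 0, so both A = 1 and g7 = 1.
Every assignment with g8 = 0 has A = 1; there are 3 such assignment(s).
  A=1, B=0, C=0, D=1
  A=1, B=0, C=1, D=1
  A=1, B=1, C=0, D=1

1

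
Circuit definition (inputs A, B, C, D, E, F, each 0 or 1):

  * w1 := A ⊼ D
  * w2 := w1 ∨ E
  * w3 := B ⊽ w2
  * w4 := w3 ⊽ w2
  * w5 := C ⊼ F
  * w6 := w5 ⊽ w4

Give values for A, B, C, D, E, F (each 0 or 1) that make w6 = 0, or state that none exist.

A=1 B=0 C=0 D=0 E=0 F=0

w6 = w5 ⊽ w4 must be 0, so at least one of w5, w4 is 1.
Check with A=1 B=0 C=0 D=0 E=0 F=0:
w1 = A ⊼ D = 1 ⊼ 0 = 1
w2 = w1 ∨ E = 1 ∨ 0 = 1
w3 = B ⊽ w2 = 0 ⊽ 1 = 0
w4 = w3 ⊽ w2 = 0 ⊽ 1 = 0
w5 = C ⊼ F = 0 ⊼ 0 = 1
w6 = w5 ⊽ w4 = 1 ⊽ 0 = 0
So w6 = 0 as required.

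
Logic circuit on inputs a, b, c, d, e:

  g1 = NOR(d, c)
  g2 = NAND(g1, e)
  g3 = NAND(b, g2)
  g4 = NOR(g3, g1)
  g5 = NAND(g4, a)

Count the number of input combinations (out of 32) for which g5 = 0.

6

g5 = NAND(g4, a) must be 0, so both g4 = 1 and a = 1.
g4 = NOR(g3, g1) must be 1, so both g3 = 0 and g1 = 0.
g3 = NAND(b, g2) must be 0, so both b = 1 and g2 = 1.
Satisfying assignments:
  a=1, b=1, c=0, d=1, e=0
  a=1, b=1, c=0, d=1, e=1
  a=1, b=1, c=1, d=0, e=0
  a=1, b=1, c=1, d=0, e=1
  a=1, b=1, c=1, d=1, e=0
  a=1, b=1, c=1, d=1, e=1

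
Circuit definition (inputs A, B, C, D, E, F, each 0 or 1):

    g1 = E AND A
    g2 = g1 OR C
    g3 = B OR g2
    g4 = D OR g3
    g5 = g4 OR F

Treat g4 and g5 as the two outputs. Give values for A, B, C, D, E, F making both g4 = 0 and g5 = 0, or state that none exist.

Check with A=1, B=0, C=0, D=0, E=0, F=0:
g1 = E AND A = 0 AND 1 = 0
g2 = g1 OR C = 0 OR 0 = 0
g3 = B OR g2 = 0 OR 0 = 0
g4 = D OR g3 = 0 OR 0 = 0
g5 = g4 OR F = 0 OR 0 = 0
So g4 = 0 and g5 = 0.

A=1, B=0, C=0, D=0, E=0, F=0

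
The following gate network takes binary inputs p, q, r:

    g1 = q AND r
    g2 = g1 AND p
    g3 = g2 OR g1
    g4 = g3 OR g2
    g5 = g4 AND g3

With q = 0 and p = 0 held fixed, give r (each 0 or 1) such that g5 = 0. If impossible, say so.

g5 = g4 AND g3 must be 0, so at least one of g4, g3 is 0.
Check with q = 0 and p = 0 and r=0:
g1 = q AND r = 0 AND 0 = 0
g2 = g1 AND p = 0 AND 0 = 0
g3 = g2 OR g1 = 0 OR 0 = 0
g4 = g3 OR g2 = 0 OR 0 = 0
g5 = g4 AND g3 = 0 AND 0 = 0
So g5 = 0.

r=0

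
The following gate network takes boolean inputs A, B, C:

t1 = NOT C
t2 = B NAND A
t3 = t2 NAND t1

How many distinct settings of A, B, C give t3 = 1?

t3 = t2 NAND t1 must be 1, so at least one of t2, t1 is 0.
Satisfying assignments:
  A=0, B=0, C=1
  A=0, B=1, C=1
  A=1, B=0, C=1
  A=1, B=1, C=0
  A=1, B=1, C=1

5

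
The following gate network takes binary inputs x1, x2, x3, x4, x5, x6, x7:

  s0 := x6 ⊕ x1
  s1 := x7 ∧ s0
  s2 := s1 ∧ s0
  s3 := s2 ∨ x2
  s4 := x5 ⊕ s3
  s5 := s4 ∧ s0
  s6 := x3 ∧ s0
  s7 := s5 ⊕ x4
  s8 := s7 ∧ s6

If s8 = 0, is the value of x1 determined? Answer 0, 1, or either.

either

Both values of x1 occur among assignments with s8 = 0:
  x1=0: x1=0, x2=0, x3=0, x4=0, x5=0, x6=0, x7=0
  x1=1: x1=1, x2=0, x3=0, x4=0, x5=0, x6=0, x7=0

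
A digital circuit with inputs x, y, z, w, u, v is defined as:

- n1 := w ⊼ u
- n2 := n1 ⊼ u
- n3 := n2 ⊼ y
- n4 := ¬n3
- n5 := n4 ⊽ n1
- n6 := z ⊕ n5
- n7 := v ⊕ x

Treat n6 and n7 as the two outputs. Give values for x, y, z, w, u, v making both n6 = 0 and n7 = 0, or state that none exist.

x=0, y=1, z=0, w=0, u=1, v=0

Check with x=0, y=1, z=0, w=0, u=1, v=0:
n1 = w ⊼ u = 0 ⊼ 1 = 1
n2 = n1 ⊼ u = 1 ⊼ 1 = 0
n3 = n2 ⊼ y = 0 ⊼ 1 = 1
n4 = ¬n3 = ¬1 = 0
n5 = n4 ⊽ n1 = 0 ⊽ 1 = 0
n6 = z ⊕ n5 = 0 ⊕ 0 = 0
n7 = v ⊕ x = 0 ⊕ 0 = 0
So n6 = 0 and n7 = 0.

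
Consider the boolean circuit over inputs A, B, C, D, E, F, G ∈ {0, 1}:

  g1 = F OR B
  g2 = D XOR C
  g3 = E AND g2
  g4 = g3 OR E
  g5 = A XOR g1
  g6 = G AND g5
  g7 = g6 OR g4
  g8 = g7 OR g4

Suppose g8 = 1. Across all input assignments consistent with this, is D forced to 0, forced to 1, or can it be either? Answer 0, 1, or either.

Both values of D occur among assignments with g8 = 1:
  D=0: A=0, B=0, C=0, D=0, E=0, F=1, G=1
  D=1: A=0, B=0, C=0, D=1, E=0, F=1, G=1

either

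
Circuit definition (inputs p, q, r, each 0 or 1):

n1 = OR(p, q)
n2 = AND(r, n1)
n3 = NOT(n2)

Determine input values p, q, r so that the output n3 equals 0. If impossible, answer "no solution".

Check with p=1, q=0, r=1:
n1 = OR(p, q) = OR(1, 0) = 1
n2 = AND(r, n1) = AND(1, 1) = 1
n3 = NOT(n2) = NOT 1 = 0
So n3 = 0 as required.

p=1, q=0, r=1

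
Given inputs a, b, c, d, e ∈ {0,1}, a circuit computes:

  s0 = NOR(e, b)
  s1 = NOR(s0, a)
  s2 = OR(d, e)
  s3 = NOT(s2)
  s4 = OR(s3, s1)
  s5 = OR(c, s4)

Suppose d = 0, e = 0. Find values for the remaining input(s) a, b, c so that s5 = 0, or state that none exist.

no solution exists

With d = 0, e = 0 fixed, none of the 8 settings of a, b, c give s5 = 0.
For example, with a=1, b=1, c=1:
s0 = NOR(e, b) = NOR(0, 1) = 0
s1 = NOR(s0, a) = NOR(0, 1) = 0
s2 = OR(d, e) = OR(0, 0) = 0
s3 = NOT(s2) = NOT 0 = 1
s4 = OR(s3, s1) = OR(1, 0) = 1
s5 = OR(c, s4) = OR(1, 1) = 1
giving s5 = 1 ≠ 0.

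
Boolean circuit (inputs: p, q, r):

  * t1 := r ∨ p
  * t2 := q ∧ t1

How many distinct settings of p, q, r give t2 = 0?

t2 = q ∧ t1 must be 0, so at least one of q, t1 is 0.
Satisfying assignments:
  p=0, q=0, r=0
  p=0, q=0, r=1
  p=0, q=1, r=0
  p=1, q=0, r=0
  p=1, q=0, r=1

5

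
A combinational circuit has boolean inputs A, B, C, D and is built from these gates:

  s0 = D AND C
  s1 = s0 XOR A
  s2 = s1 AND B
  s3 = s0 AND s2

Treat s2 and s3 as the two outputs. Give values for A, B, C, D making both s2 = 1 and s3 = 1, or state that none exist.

A=0 B=1 C=1 D=1

Check with A=0 B=1 C=1 D=1:
s0 = D AND C = 1 AND 1 = 1
s1 = s0 XOR A = 1 XOR 0 = 1
s2 = s1 AND B = 1 AND 1 = 1
s3 = s0 AND s2 = 1 AND 1 = 1
So s2 = 1 and s3 = 1.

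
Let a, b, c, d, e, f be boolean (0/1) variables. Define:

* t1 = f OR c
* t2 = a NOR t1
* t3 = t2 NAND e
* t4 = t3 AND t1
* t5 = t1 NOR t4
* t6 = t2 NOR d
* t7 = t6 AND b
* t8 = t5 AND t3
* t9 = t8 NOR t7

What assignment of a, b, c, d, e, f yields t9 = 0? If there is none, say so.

t9 = t8 NOR t7 must be 0, so at least one of t8, t7 is 1.
Check with a=1, b=1, c=1, d=0, e=0, f=1:
t1 = f OR c = 1 OR 1 = 1
t2 = a NOR t1 = 1 NOR 1 = 0
t3 = t2 NAND e = 0 NAND 0 = 1
t4 = t3 AND t1 = 1 AND 1 = 1
t5 = t1 NOR t4 = 1 NOR 1 = 0
t6 = t2 NOR d = 0 NOR 0 = 1
t7 = t6 AND b = 1 AND 1 = 1
t8 = t5 AND t3 = 0 AND 1 = 0
t9 = t8 NOR t7 = 0 NOR 1 = 0
So t9 = 0 as required.

a=1, b=1, c=1, d=0, e=0, f=1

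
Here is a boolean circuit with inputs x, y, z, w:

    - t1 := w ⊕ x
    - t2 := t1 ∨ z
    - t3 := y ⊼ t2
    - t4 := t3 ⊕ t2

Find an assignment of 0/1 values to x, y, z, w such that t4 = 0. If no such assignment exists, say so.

t4 = t3 ⊕ t2 must be 0, so t3 and t2 are equal.
Check with x=0, y=0, z=1, w=1:
t1 = w ⊕ x = 1 ⊕ 0 = 1
t2 = t1 ∨ z = 1 ∨ 1 = 1
t3 = y ⊼ t2 = 0 ⊼ 1 = 1
t4 = t3 ⊕ t2 = 1 ⊕ 1 = 0
So t4 = 0 as required.

x=0, y=0, z=1, w=1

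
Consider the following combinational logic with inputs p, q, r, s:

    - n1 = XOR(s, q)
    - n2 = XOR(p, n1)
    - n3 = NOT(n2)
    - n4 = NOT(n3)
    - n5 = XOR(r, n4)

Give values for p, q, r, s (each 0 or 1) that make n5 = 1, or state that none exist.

n5 = XOR(r, n4) must be 1, so r and n4 differ.
Check with p=0 q=0 r=1 s=0:
n1 = XOR(s, q) = XOR(0, 0) = 0
n2 = XOR(p, n1) = XOR(0, 0) = 0
n3 = NOT(n2) = NOT 0 = 1
n4 = NOT(n3) = NOT 1 = 0
n5 = XOR(r, n4) = XOR(1, 0) = 1
So n5 = 1 as required.

p=0 q=0 r=1 s=0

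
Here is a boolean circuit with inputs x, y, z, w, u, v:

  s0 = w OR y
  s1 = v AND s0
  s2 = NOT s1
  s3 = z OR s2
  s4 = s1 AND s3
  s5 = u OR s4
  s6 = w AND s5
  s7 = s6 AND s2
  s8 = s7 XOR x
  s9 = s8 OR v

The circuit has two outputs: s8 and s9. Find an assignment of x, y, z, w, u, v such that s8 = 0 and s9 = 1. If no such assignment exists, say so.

Check with x=0, y=1, z=0, w=1, u=0, v=1:
s0 = w OR y = 1 OR 1 = 1
s1 = v AND s0 = 1 AND 1 = 1
s2 = NOT s1 = NOT 1 = 0
s3 = z OR s2 = 0 OR 0 = 0
s4 = s1 AND s3 = 1 AND 0 = 0
s5 = u OR s4 = 0 OR 0 = 0
s6 = w AND s5 = 1 AND 0 = 0
s7 = s6 AND s2 = 0 AND 0 = 0
s8 = s7 XOR x = 0 XOR 0 = 0
s9 = s8 OR v = 0 OR 1 = 1
So s8 = 0 and s9 = 1.

x=0, y=1, z=0, w=1, u=0, v=1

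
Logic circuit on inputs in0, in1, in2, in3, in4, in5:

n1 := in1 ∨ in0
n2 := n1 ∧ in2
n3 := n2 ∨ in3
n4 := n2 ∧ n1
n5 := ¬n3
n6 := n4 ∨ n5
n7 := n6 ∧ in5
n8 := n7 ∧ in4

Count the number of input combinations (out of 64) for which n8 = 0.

n8 = n7 ∧ in4 must be 0, so at least one of n7, in4 is 0.
Enumerating the 64 input combinations, 53 give n8 = 0 and 11 give n8 = 1.

53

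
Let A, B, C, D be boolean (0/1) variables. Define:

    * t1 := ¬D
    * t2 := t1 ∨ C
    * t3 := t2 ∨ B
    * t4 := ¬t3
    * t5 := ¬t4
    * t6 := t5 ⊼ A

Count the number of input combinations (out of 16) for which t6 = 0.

7

t6 = t5 ⊼ A must be 0, so both t5 = 1 and A = 1.
t5 = ¬t4 must be 1, so t4 = 0.
t4 = ¬t3 must be 0, so t3 = 1.
Enumerating the 16 input combinations, 7 give t6 = 0 and 9 give t6 = 1.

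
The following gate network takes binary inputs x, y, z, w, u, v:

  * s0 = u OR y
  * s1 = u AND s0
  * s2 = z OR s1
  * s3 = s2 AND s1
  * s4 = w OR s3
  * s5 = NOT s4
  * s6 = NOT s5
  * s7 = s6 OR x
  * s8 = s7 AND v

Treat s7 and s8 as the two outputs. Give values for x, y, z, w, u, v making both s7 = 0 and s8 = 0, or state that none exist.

x=0, y=1, z=1, w=0, u=0, v=1

Check with x=0, y=1, z=1, w=0, u=0, v=1:
s0 = u OR y = 0 OR 1 = 1
s1 = u AND s0 = 0 AND 1 = 0
s2 = z OR s1 = 1 OR 0 = 1
s3 = s2 AND s1 = 1 AND 0 = 0
s4 = w OR s3 = 0 OR 0 = 0
s5 = NOT s4 = NOT 0 = 1
s6 = NOT s5 = NOT 1 = 0
s7 = s6 OR x = 0 OR 0 = 0
s8 = s7 AND v = 0 AND 1 = 0
So s7 = 0 and s8 = 0.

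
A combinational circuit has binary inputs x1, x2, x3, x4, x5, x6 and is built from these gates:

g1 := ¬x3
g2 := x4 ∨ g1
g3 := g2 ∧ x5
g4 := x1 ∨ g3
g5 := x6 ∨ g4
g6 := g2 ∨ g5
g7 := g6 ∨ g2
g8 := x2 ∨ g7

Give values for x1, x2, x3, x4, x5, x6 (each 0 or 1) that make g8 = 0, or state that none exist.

g8 = x2 ∨ g7 must be 0, so both x2 = 0 and g7 = 0.
g7 = g6 ∨ g2 must be 0, so both g6 = 0 and g2 = 0.
Check with x1=0, x2=0, x3=1, x4=0, x5=1, x6=0:
g1 = ¬x3 = ¬1 = 0
g2 = x4 ∨ g1 = 0 ∨ 0 = 0
g3 = g2 ∧ x5 = 0 ∧ 1 = 0
g4 = x1 ∨ g3 = 0 ∨ 0 = 0
g5 = x6 ∨ g4 = 0 ∨ 0 = 0
g6 = g2 ∨ g5 = 0 ∨ 0 = 0
g7 = g6 ∨ g2 = 0 ∨ 0 = 0
g8 = x2 ∨ g7 = 0 ∨ 0 = 0
So g8 = 0 as required.

x1=0, x2=0, x3=1, x4=0, x5=1, x6=0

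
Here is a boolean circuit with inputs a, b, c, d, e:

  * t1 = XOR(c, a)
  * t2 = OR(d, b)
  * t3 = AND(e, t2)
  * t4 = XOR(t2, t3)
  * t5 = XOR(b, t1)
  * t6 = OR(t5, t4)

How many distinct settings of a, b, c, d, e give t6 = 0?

t6 = OR(t5, t4) must be 0, so both t5 = 0 and t4 = 0.
t5 = XOR(b, t1) must be 0, so b and t1 are equal.
t4 = XOR(t2, t3) must be 0, so t2 and t3 are equal.
Enumerating the 32 input combinations, 10 give t6 = 0 and 22 give t6 = 1.

10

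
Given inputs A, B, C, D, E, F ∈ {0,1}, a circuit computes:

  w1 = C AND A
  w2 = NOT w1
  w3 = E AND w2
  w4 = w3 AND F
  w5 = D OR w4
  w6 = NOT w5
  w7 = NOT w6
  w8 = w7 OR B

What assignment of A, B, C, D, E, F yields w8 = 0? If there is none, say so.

A=0 B=0 C=0 D=0 E=0 F=1

w8 = w7 OR B must be 0, so both w7 = 0 and B = 0.
w7 = NOT w6 must be 0, so w6 = 1.
w6 = NOT w5 must be 1, so w5 = 0.
Check with A=0 B=0 C=0 D=0 E=0 F=1:
w1 = C AND A = 0 AND 0 = 0
w2 = NOT w1 = NOT 0 = 1
w3 = E AND w2 = 0 AND 1 = 0
w4 = w3 AND F = 0 AND 1 = 0
w5 = D OR w4 = 0 OR 0 = 0
w6 = NOT w5 = NOT 0 = 1
w7 = NOT w6 = NOT 1 = 0
w8 = w7 OR B = 0 OR 0 = 0
So w8 = 0 as required.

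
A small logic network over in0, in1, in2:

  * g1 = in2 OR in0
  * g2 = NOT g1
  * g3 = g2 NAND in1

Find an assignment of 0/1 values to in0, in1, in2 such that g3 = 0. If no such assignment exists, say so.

g3 = g2 NAND in1 must be 0, so both g2 = 1 and in1 = 1.
g2 = NOT g1 must be 1, so g1 = 0.
Check with in0=0 in1=1 in2=0:
g1 = in2 OR in0 = 0 OR 0 = 0
g2 = NOT g1 = NOT 0 = 1
g3 = g2 NAND in1 = 1 NAND 1 = 0
So g3 = 0 as required.

in0=0 in1=1 in2=0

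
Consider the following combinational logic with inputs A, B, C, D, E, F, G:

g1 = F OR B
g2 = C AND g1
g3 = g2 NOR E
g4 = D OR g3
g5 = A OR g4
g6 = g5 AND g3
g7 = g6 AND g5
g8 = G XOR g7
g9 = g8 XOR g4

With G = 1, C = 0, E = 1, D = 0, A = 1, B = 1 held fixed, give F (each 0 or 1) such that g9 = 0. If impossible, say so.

no solution exists

With G = 1, C = 0, E = 1, D = 0, A = 1, B = 1 fixed, none of the 2 settings of F give g9 = 0.
For example, with F=1:
g1 = F OR B = 1 OR 1 = 1
g2 = C AND g1 = 0 AND 1 = 0
g3 = g2 NOR E = 0 NOR 1 = 0
g4 = D OR g3 = 0 OR 0 = 0
g5 = A OR g4 = 1 OR 0 = 1
g6 = g5 AND g3 = 1 AND 0 = 0
g7 = g6 AND g5 = 0 AND 1 = 0
g8 = G XOR g7 = 1 XOR 0 = 1
g9 = g8 XOR g4 = 1 XOR 0 = 1
giving g9 = 1 ≠ 0.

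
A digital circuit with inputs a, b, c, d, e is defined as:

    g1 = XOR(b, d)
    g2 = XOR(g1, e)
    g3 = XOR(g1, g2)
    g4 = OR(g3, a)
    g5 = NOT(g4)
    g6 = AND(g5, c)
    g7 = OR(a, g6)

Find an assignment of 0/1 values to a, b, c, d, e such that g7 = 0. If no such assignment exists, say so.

g7 = OR(a, g6) must be 0, so both a = 0 and g6 = 0.
g6 = AND(g5, c) must be 0, so at least one of g5, c is 0.
Check with a=0 b=1 c=0 d=1 e=0:
g1 = XOR(b, d) = XOR(1, 1) = 0
g2 = XOR(g1, e) = XOR(0, 0) = 0
g3 = XOR(g1, g2) = XOR(0, 0) = 0
g4 = OR(g3, a) = OR(0, 0) = 0
g5 = NOT(g4) = NOT 0 = 1
g6 = AND(g5, c) = AND(1, 0) = 0
g7 = OR(a, g6) = OR(0, 0) = 0
So g7 = 0 as required.

a=0 b=1 c=0 d=1 e=0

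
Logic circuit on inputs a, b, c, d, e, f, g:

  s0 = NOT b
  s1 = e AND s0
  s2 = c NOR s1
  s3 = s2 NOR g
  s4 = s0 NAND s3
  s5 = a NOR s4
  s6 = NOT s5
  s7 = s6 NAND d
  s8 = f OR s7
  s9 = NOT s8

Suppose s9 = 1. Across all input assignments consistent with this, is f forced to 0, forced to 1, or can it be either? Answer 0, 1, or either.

s9 = NOT s8 must be 1, so s8 = 0.
Every assignment with s9 = 1 has f = 0; there are 29 such assignment(s).

0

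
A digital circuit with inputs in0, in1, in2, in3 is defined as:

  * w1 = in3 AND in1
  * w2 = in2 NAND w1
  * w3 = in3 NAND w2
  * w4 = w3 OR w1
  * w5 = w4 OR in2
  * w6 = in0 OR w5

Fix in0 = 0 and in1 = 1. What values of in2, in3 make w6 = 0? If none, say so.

no solution exists

With in0 = 0 and in1 = 1 fixed, none of the 4 settings of in2, in3 give w6 = 0.
For example, with in2=0, in3=1:
w1 = in3 AND in1 = 1 AND 1 = 1
w2 = in2 NAND w1 = 0 NAND 1 = 1
w3 = in3 NAND w2 = 1 NAND 1 = 0
w4 = w3 OR w1 = 0 OR 1 = 1
w5 = w4 OR in2 = 1 OR 0 = 1
w6 = in0 OR w5 = 0 OR 1 = 1
giving w6 = 1 ≠ 0.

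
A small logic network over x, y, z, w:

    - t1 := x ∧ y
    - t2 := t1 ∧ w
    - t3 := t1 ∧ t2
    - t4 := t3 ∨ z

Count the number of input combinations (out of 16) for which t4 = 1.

9

t4 = t3 ∨ z must be 1, so at least one of t3, z is 1.
Enumerating the 16 input combinations, 9 give t4 = 1 and 7 give t4 = 0.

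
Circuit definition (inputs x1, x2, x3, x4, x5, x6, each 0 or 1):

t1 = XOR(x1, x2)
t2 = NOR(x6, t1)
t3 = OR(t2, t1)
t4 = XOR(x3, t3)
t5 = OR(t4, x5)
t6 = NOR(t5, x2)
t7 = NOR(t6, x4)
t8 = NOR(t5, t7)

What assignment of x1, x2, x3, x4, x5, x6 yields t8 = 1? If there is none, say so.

x1=1 x2=0 x3=1 x4=0 x5=0 x6=0

t8 = NOR(t5, t7) must be 1, so both t5 = 0 and t7 = 0.
t5 = OR(t4, x5) must be 0, so both t4 = 0 and x5 = 0.
Check with x1=1 x2=0 x3=1 x4=0 x5=0 x6=0:
t1 = XOR(x1, x2) = XOR(1, 0) = 1
t2 = NOR(x6, t1) = NOR(0, 1) = 0
t3 = OR(t2, t1) = OR(0, 1) = 1
t4 = XOR(x3, t3) = XOR(1, 1) = 0
t5 = OR(t4, x5) = OR(0, 0) = 0
t6 = NOR(t5, x2) = NOR(0, 0) = 1
t7 = NOR(t6, x4) = NOR(1, 0) = 0
t8 = NOR(t5, t7) = NOR(0, 0) = 1
So t8 = 1 as required.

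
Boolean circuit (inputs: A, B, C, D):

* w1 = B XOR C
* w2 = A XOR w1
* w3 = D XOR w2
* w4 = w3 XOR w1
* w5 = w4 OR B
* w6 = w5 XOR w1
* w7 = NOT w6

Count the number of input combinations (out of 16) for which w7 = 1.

8

w7 = NOT w6 must be 1, so w6 = 0.
w6 = w5 XOR w1 must be 0, so w5 and w1 are equal.
Enumerating the 16 input combinations, 8 give w7 = 1 and 8 give w7 = 0.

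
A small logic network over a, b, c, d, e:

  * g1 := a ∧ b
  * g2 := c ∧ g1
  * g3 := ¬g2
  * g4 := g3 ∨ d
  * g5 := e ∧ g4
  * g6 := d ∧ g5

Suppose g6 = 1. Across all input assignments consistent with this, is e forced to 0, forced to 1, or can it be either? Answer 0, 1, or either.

1

g6 = d ∧ g5 must be 1, so both d = 1 and g5 = 1.
Every assignment with g6 = 1 has e = 1; there are 8 such assignment(s).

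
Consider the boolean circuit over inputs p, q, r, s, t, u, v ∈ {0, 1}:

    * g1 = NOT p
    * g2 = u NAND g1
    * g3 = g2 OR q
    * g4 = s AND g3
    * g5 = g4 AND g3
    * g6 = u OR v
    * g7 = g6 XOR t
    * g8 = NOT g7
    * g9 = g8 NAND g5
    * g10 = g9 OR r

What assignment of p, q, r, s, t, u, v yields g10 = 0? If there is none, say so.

p=1, q=0, r=0, s=1, t=1, u=1, v=0

g10 = g9 OR r must be 0, so both g9 = 0 and r = 0.
g9 = g8 NAND g5 must be 0, so both g8 = 1 and g5 = 1.
Check with p=1, q=0, r=0, s=1, t=1, u=1, v=0:
g1 = NOT p = NOT 1 = 0
g2 = u NAND g1 = 1 NAND 0 = 1
g3 = g2 OR q = 1 OR 0 = 1
g4 = s AND g3 = 1 AND 1 = 1
g5 = g4 AND g3 = 1 AND 1 = 1
g6 = u OR v = 1 OR 0 = 1
g7 = g6 XOR t = 1 XOR 1 = 0
g8 = NOT g7 = NOT 0 = 1
g9 = g8 NAND g5 = 1 NAND 1 = 0
g10 = g9 OR r = 0 OR 0 = 0
So g10 = 0 as required.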